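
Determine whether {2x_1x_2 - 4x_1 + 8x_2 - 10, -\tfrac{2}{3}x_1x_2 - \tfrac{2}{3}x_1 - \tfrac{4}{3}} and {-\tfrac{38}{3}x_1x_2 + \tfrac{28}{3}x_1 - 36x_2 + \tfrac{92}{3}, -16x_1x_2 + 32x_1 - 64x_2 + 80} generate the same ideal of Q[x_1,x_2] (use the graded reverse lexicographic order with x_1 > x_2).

Two ideals are equal iff their reduced Gröbner bases coincide (the reduced basis is unique for a fixed ordering).
Buchberger on the first generating set:
f_1 = 2x_1x_2 - 4x_1 + 8x_2 - 10, LT = x_1x_2.
f_2 = -\tfrac{2}{3}x_1x_2 - \tfrac{2}{3}x_1 - \tfrac{4}{3}, LT = x_1x_2.

S(f_1,f_2): lcm = x_1x_2. S = -3x_1 + 4x_2 - 7.
  leading term x_1: no divisor's leading term divides it; move -3x_1 to the remainder.
  leading term x_2: no divisor's leading term divides it; move 4x_2 to the remainder.
  leading term 1: no divisor's leading term divides it; move -7 to the remainder.
  remainder -3x_1 + 4x_2 - 7 ≠ 0; add g_3 = -3x_1 + 4x_2 - 7 to the basis.

S(f_1,g_3): lcm = x_1x_2. S = \tfrac{4}{3}x_2^{2} - 2x_1 + \tfrac{5}{3}x_2 - 5.
  leading term x_2^{2}: no divisor's leading term divides it; move \tfrac{4}{3}x_2^{2} to the remainder.
  leading term x_1: subtract (\tfrac{2}{3})·g_3 from -2x_1 + \tfrac{5}{3}x_2 - 5 → -x_2 - \tfrac{1}{3}
  leading term x_2: no divisor's leading term divides it; move -x_2 to the remainder.
  leading term 1: no divisor's leading term divides it; move -\tfrac{1}{3} to the remainder.
  remainder \tfrac{4}{3}x_2^{2} - x_2 - \tfrac{1}{3} ≠ 0; add g_4 = \tfrac{4}{3}x_2^{2} - x_2 - \tfrac{1}{3} to the basis.

The other S-polynomials (S(f_2,g_3), S(f_1,g_4), S(f_2,g_4), S(g_3,g_4)) all reduce to 0 modulo the current basis, so we have a Gröbner basis.
Inter-reduce: drop elements whose leading term is divisible by another's, tail-reduce, and make monic.
Reduced Gröbner basis: {x_2^{2} - \tfrac{3}{4}x_2 - \tfrac{1}{4}, x_1 - \tfrac{4}{3}x_2 + \tfrac{7}{3}}.

Buchberger on the second generating set:
h_1 = -\tfrac{38}{3}x_1x_2 + \tfrac{28}{3}x_1 - 36x_2 + \tfrac{92}{3}, LT = x_1x_2.
h_2 = -16x_1x_2 + 32x_1 - 64x_2 + 80, LT = x_1x_2.

S(h_1,h_2): lcm = x_1x_2. S = \tfrac{24}{19}x_1 - \tfrac{22}{19}x_2 + \tfrac{49}{19}.
  leading term x_1: no divisor's leading term divides it; move \tfrac{24}{19}x_1 to the remainder.
  leading term x_2: no divisor's leading term divides it; move -\tfrac{22}{19}x_2 to the remainder.
  leading term 1: no divisor's leading term divides it; move \tfrac{49}{19} to the remainder.
  remainder \tfrac{24}{19}x_1 - \tfrac{22}{19}x_2 + \tfrac{49}{19} ≠ 0; add k_3 = \tfrac{24}{19}x_1 - \tfrac{22}{19}x_2 + \tfrac{49}{19} to the basis.

S(h_1,k_3): lcm = x_1x_2. S = \tfrac{11}{12}x_2^{2} - \tfrac{14}{19}x_1 + \tfrac{365}{456}x_2 - \tfrac{46}{19}.
  leading term x_2^{2}: no divisor's leading term divides it; move \tfrac{11}{12}x_2^{2} to the remainder.
  leading term x_1: subtract (-\tfrac{7}{12})·k_3 from -\tfrac{14}{19}x_1 + \tfrac{365}{456}x_2 - \tfrac{46}{19} → \tfrac{1}{8}x_2 - \tfrac{11}{12}
  leading term x_2: no divisor's leading term divides it; move \tfrac{1}{8}x_2 to the remainder.
  leading term 1: no divisor's leading term divides it; move -\tfrac{11}{12} to the remainder.
  remainder \tfrac{11}{12}x_2^{2} + \tfrac{1}{8}x_2 - \tfrac{11}{12} ≠ 0; add k_4 = \tfrac{11}{12}x_2^{2} + \tfrac{1}{8}x_2 - \tfrac{11}{12} to the basis.

The other S-polynomials (S(h_2,k_3), S(h_1,k_4), S(h_2,k_4), S(k_3,k_4)) all reduce to 0 modulo the current basis, so we have a Gröbner basis.
Inter-reduce: drop elements whose leading term is divisible by another's, tail-reduce, and make monic.
Reduced Gröbner basis: {x_2^{2} + \tfrac{3}{22}x_2 - 1, x_1 - \tfrac{11}{12}x_2 + \tfrac{49}{24}}.

Since the reduced bases disagree, the two ideals are not the same.

No, the ideals differ.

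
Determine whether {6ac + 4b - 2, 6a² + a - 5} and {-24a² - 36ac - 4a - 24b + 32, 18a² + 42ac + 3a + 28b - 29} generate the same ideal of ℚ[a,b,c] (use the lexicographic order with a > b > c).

Yes, the ideals are equal.

Two ideals are equal iff their reduced Gröbner bases coincide (the reduced basis is unique for a fixed ordering).
Buchberger on the first generating set:
f_1 = 6ac + 4b - 2, LT = ac.
f_2 = 6a² + a - 5, LT = a².

S(f_1,f_2): lcm = a²c. S = ⅔ab - ⅙ac - ⅓a + ⅚c.
  leading term ab: no divisor's leading term divides it; move ⅔ab to the remainder.
  leading term ac: subtract (-1/36)·f_1 from -⅙ac - ⅓a + ⅚c → -⅓a + 1/9b + ⅚c - 1/18
  leading term a: no divisor's leading term divides it; move -⅓a to the remainder.
  leading term b: no divisor's leading term divides it; move 1/9b to the remainder.
  leading term c: no divisor's leading term divides it; move ⅚c to the remainder.
  leading term 1: no divisor's leading term divides it; move -1/18 to the remainder.
  remainder ⅔ab - ⅓a + 1/9b + ⅚c - 1/18 ≠ 0; add g_3 = ⅔ab - ⅓a + 1/9b + ⅚c - 1/18 to the basis.

S(f_1,g_3): lcm = abc. S = ½ac + ⅔b² - ⅙bc - ⅓b - 5/4c² + 1/12c.
  leading term ac: subtract (1/12)·f_1 from ½ac + ⅔b² - ⅙bc - ⅓b - 5/4c² + 1/12c → ⅔b² - ⅙bc - ⅔b - 5/4c² + 1/12c + ⅙
  leading term b²: no divisor's leading term divides it; move ⅔b² to the remainder.
  leading term bc: no divisor's leading term divides it; move -⅙bc to the remainder.
  leading term b: no divisor's leading term divides it; move -⅔b to the remainder.
  leading term c²: no divisor's leading term divides it; move -5/4c² to the remainder.
  leading term c: no divisor's leading term divides it; move 1/12c to the remainder.
  leading term 1: no divisor's leading term divides it; move ⅙ to the remainder.
  remainder ⅔b² - ⅙bc - ⅔b - 5/4c² + 1/12c + ⅙ ≠ 0; add g_4 = ⅔b² - ⅙bc - ⅔b - 5/4c² + 1/12c + ⅙ to the basis.

The other S-polynomials (S(f_2,g_3), S(f_1,g_4), S(f_2,g_4), S(g_3,g_4)) all reduce to 0 modulo the current basis, so we have a Gröbner basis.
Inter-reduce: drop elements whose leading term is divisible by another's, tail-reduce, and make monic.
Reduced Gröbner basis: {a² + ⅙a - ⅚, ab - ½a + ⅙b + 5/4c - 1/12, ac + ⅔b - ⅓, b² - ¼bc - b - 15/8c² + ⅛c + ¼}.

Buchberger on the second generating set:
h_1 = -24a² - 36ac - 4a - 24b + 32, LT = a².
h_2 = 18a² + 42ac + 3a + 28b - 29, LT = a².

S(h_1,h_2): lcm = a². S = -⅚ac - 5/9b + 5/18.
  leading term ac: no divisor's leading term divides it; move -⅚ac to the remainder.
  leading term b: no divisor's leading term divides it; move -5/9b to the remainder.
  leading term 1: no divisor's leading term divides it; move 5/18 to the remainder.
  remainder -⅚ac - 5/9b + 5/18 ≠ 0; add k_3 = -⅚ac - 5/9b + 5/18 to the basis.

S(h_1,k_3): lcm = a²c. S = -⅔ab + 3/2ac² + ⅙ac + ⅓a + bc - 4/3c.
  leading term ab: no divisor's leading term divides it; move -⅔ab to the remainder.
  leading term ac²: subtract (-9/5c)·k_3 from 3/2ac² + ⅙ac + ⅓a + bc - 4/3c → ⅙ac + ⅓a - ⅚c
  leading term ac: subtract (-⅕)·k_3 from ⅙ac + ⅓a - ⅚c → ⅓a - 1/9b - ⅚c + 1/18
  leading term a: no divisor's leading term divides it; move ⅓a to the remainder.
  leading term b: no divisor's leading term divides it; move -1/9b to the remainder.
  leading term c: no divisor's leading term divides it; move -⅚c to the remainder.
  leading term 1: no divisor's leading term divides it; move 1/18 to the remainder.
  remainder -⅔ab + ⅓a - 1/9b - ⅚c + 1/18 ≠ 0; add k_4 = -⅔ab + ⅓a - 1/9b - ⅚c + 1/18 to the basis.

S(k_3,k_4): lcm = abc. S = ½ac + ⅔b² - ⅙bc - ⅓b - 5/4c² + 1/12c.
  leading term ac: subtract (-⅗)·k_3 from ½ac + ⅔b² - ⅙bc - ⅓b - 5/4c² + 1/12c → ⅔b² - ⅙bc - ⅔b - 5/4c² + 1/12c + ⅙
  leading term b²: no divisor's leading term divides it; move ⅔b² to the remainder.
  leading term bc: no divisor's leading term divides it; move -⅙bc to the remainder.
  leading term b: no divisor's leading term divides it; move -⅔b to the remainder.
  leading term c²: no divisor's leading term divides it; move -5/4c² to the remainder.
  leading term c: no divisor's leading term divides it; move 1/12c to the remainder.
  leading term 1: no divisor's leading term divides it; move ⅙ to the remainder.
  remainder ⅔b² - ⅙bc - ⅔b - 5/4c² + 1/12c + ⅙ ≠ 0; add k_5 = ⅔b² - ⅙bc - ⅔b - 5/4c² + 1/12c + ⅙ to the basis.

The other S-polynomials (S(h_2,k_3), S(h_1,k_4), S(h_2,k_4), S(h_1,k_5), S(h_2,k_5), S(k_3,k_5), S(k_4,k_5)) all reduce to 0 modulo the current basis, so we have a Gröbner basis.
Inter-reduce: drop elements whose leading term is divisible by another's, tail-reduce, and make monic.
Reduced Gröbner basis: {a² + ⅙a - ⅚, ab - ½a + ⅙b + 5/4c - 1/12, ac + ⅔b - ⅓, b² - ¼bc - b - 15/8c² + ⅛c + ¼}.

The two bases agree; hence the ideals are identical.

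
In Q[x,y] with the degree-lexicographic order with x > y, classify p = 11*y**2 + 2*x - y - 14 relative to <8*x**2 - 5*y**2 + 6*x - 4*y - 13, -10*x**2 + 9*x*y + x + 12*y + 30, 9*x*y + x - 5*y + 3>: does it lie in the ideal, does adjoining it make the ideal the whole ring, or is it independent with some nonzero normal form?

11*y**2 + 2*x - y - 14 lies in I (it reduces to 0).

First compute the reduced Gröbner basis of I by Buchberger's algorithm.
f_1 = 8*x**2 - 5*y**2 + 6*x - 4*y - 13, LT = x**2.
f_2 = -10*x**2 + 9*x*y + x + 12*y + 30, LT = x**2.
f_3 = 9*x*y + x - 5*y + 3, LT = x*y.

S(f_1,f_2): lcm = x**2. S = 9/10*x*y - 5/8*y**2 + 17/20*x + 7/10*y + 11/8.
  reduce S modulo (f_1, f_2, f_3):
  remainder -5/8*y**2 + 3/4*x + 6/5*y + 43/40 ≠ 0; add h_4 = -5/8*y**2 + 3/4*x + 6/5*y + 43/40 to the basis.

S(f_1,f_3): lcm = x**2*y. S = -5/8*y**3 - 1/9*x**2 + 47/36*x*y - 1/2*y**2 - 1/3*x - 13/8*y.
  reduce S modulo (f_1, f_2, f_3, h_4):
  remainder -4931/2025*x - 59173/10125*y - 11506/3375 ≠ 0; add h_5 = -4931/2025*x - 59173/10125*y - 11506/3375 to the basis.

S(f_3,h_4): lcm = x*y**2. S = 6/5*x**2 + 457/225*x*y - 5/9*y**2 + 43/25*x + 1/3*y.
  reduce S modulo (f_1, f_2, f_3, h_4, h_5):
  remainder 2488873/5547375*y + 2488873/5547375 ≠ 0; add h_6 = 2488873/5547375*y + 2488873/5547375 to the basis.

The other S-polynomials (S(f_2,f_3), S(f_1,h_4), S(f_2,h_4), S(f_1,h_5), S(f_2,h_5), S(f_3,h_5), S(h_4,h_5), S(f_1,h_6), S(f_2,h_6), S(f_3,h_6), S(h_4,h_6), S(h_5,h_6)) all reduce to 0 modulo the current basis, so we have a Gröbner basis.
Inter-reduce: drop elements whose leading term is divisible by another's, tail-reduce, and make monic.
Reduced Gröbner basis: {x - 1, y + 1}.
Label its elements g_1 = x - 1, g_2 = y + 1.

Reduce p = 11*y**2 + 2*x - y - 14 modulo G:
  leading term y**2: subtract (11*y)·g_2 from 11*y**2 + 2*x - y - 14 → 2*x - 12*y - 14
  leading term x: subtract (2)·g_1 from 2*x - 12*y - 14 → -12*y - 12
  leading term y: subtract (-12)·g_2 from -12*y - 12 → 0
  normal form = 0.
Since the normal form is 0, p ∈ I.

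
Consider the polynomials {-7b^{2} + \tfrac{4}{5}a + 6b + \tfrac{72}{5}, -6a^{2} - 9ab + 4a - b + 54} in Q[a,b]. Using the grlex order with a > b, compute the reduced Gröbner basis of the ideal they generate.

G = {a^{2} + \tfrac{3}{2}ab - \tfrac{2}{3}a + \tfrac{1}{6}b - 9, b^{2} - \tfrac{4}{35}a - \tfrac{6}{7}b - \tfrac{72}{35}}

f_1 = -7b^{2} + \tfrac{4}{5}a + 6b + \tfrac{72}{5}, LT = b^{2}.
f_2 = -6a^{2} - 9ab + 4a - b + 54, LT = a^{2}.

The S-polynomials (S(f_1,f_2)) all reduce to 0 modulo the current basis, so we have a Gröbner basis.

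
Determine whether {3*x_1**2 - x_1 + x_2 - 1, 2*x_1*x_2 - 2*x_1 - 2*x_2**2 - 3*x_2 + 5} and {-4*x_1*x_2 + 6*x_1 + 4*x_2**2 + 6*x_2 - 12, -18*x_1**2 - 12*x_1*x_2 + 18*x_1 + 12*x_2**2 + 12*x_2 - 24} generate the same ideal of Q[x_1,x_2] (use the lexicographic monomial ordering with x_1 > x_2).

No, the ideals differ.

Since reduced Gröbner bases are canonical representatives of ideals under a given ordering, it suffices to compute and compare them.
Buchberger on the first generating set:
f_1 = 3*x_1**2 - x_1 + x_2 - 1, LT = x_1**2.
f_2 = 2*x_1*x_2 - 2*x_1 - 2*x_2**2 - 3*x_2 + 5, LT = x_1*x_2.

S(f_1,f_2): lcm = x_1**2*x_2. S = x_1**2 + x_1*x_2**2 + 7/6*x_1*x_2 - 5/2*x_1 + 1/3*x_2**2 - 1/3*x_2.
  leading term x_1**2: subtract (1/3)·f_1 from x_1**2 + x_1*x_2**2 + 7/6*x_1*x_2 - 5/2*x_1 + 1/3*x_2**2 - 1/3*x_2 → x_1*x_2**2 + 7/6*x_1*x_2 - 13/6*x_1 + 1/3*x_2**2 - 2/3*x_2 + 1/3
  leading term x_1*x_2**2: subtract (1/2*x_2)·f_2 from x_1*x_2**2 + 7/6*x_1*x_2 - 13/6*x_1 + 1/3*x_2**2 - 2/3*x_2 + 1/3 → 13/6*x_1*x_2 - 13/6*x_1 + x_2**3 + 11/6*x_2**2 - 19/6*x_2 + 1/3
  leading term x_1*x_2: subtract (13/12)·f_2 from 13/6*x_1*x_2 - 13/6*x_1 + x_2**3 + 11/6*x_2**2 - 19/6*x_2 + 1/3 → x_2**3 + 4*x_2**2 + 1/12*x_2 - 61/12
  leading term x_2**3: no divisor's leading term divides it; move x_2**3 to the remainder.
  leading term x_2**2: no divisor's leading term divides it; move 4*x_2**2 to the remainder.
  leading term x_2: no divisor's leading term divides it; move 1/12*x_2 to the remainder.
  leading term 1: no divisor's leading term divides it; move -61/12 to the remainder.
  remainder x_2**3 + 4*x_2**2 + 1/12*x_2 - 61/12 ≠ 0; add g_3 = x_2**3 + 4*x_2**2 + 1/12*x_2 - 61/12 to the basis.

The other S-polynomials (S(f_1,g_3), S(f_2,g_3)) all reduce to 0 modulo the current basis, so we have a Gröbner basis.
Inter-reduce: drop elements whose leading term is divisible by another's, tail-reduce, and make monic.
Reduced Gröbner basis: {x_1**2 - 1/3*x_1 + 1/3*x_2 - 1/3, x_1*x_2 - x_1 - x_2**2 - 3/2*x_2 + 5/2, x_2**3 + 4*x_2**2 + 1/12*x_2 - 61/12}.

Buchberger on the second generating set:
h_1 = -4*x_1*x_2 + 6*x_1 + 4*x_2**2 + 6*x_2 - 12, LT = x_1*x_2.
h_2 = -18*x_1**2 - 12*x_1*x_2 + 18*x_1 + 12*x_2**2 + 12*x_2 - 24, LT = x_1**2.

S(h_1,h_2): lcm = x_1**2*x_2. S = -3/2*x_1**2 - 5/3*x_1*x_2**2 - 1/2*x_1*x_2 + 3*x_1 + 2/3*x_2**3 + 2/3*x_2**2 - 4/3*x_2.
  leading term x_1**2: subtract (1/12)·h_2 from -3/2*x_1**2 - 5/3*x_1*x_2**2 - 1/2*x_1*x_2 + 3*x_1 + 2/3*x_2**3 + 2/3*x_2**2 - 4/3*x_2 → -5/3*x_1*x_2**2 + 1/2*x_1*x_2 + 3/2*x_1 + 2/3*x_2**3 - 1/3*x_2**2 - 7/3*x_2 + 2
  leading term x_1*x_2**2: subtract (5/12*x_2)·h_1 from -5/3*x_1*x_2**2 + 1/2*x_1*x_2 + 3/2*x_1 + 2/3*x_2**3 - 1/3*x_2**2 - 7/3*x_2 + 2 → -2*x_1*x_2 + 3/2*x_1 - x_2**3 - 17/6*x_2**2 + 8/3*x_2 + 2
  leading term x_1*x_2: subtract (1/2)·h_1 from -2*x_1*x_2 + 3/2*x_1 - x_2**3 - 17/6*x_2**2 + 8/3*x_2 + 2 → -3/2*x_1 - x_2**3 - 29/6*x_2**2 - 1/3*x_2 + 8
  leading term x_1: no divisor's leading term divides it; move -3/2*x_1 to the remainder.
  leading term x_2**3: no divisor's leading term divides it; move -x_2**3 to the remainder.
  leading term x_2**2: no divisor's leading term divides it; move -29/6*x_2**2 to the remainder.
  leading term x_2: no divisor's leading term divides it; move -1/3*x_2 to the remainder.
  leading term 1: no divisor's leading term divides it; move 8 to the remainder.
  remainder -3/2*x_1 - x_2**3 - 29/6*x_2**2 - 1/3*x_2 + 8 ≠ 0; add k_3 = -3/2*x_1 - x_2**3 - 29/6*x_2**2 - 1/3*x_2 + 8 to the basis.

S(h_1,k_3): lcm = x_1*x_2. S = -3/2*x_1 - 2/3*x_2**4 - 29/9*x_2**3 - 11/9*x_2**2 + 23/6*x_2 + 3.
  leading term x_1: subtract (1)·k_3 from -3/2*x_1 - 2/3*x_2**4 - 29/9*x_2**3 - 11/9*x_2**2 + 23/6*x_2 + 3 → -2/3*x_2**4 - 20/9*x_2**3 + 65/18*x_2**2 + 25/6*x_2 - 5
  leading term x_2**4: no divisor's leading term divides it; move -2/3*x_2**4 to the remainder.
  leading term x_2**3: no divisor's leading term divides it; move -20/9*x_2**3 to the remainder.
  leading term x_2**2: no divisor's leading term divides it; move 65/18*x_2**2 to the remainder.
  leading term x_2: no divisor's leading term divides it; move 25/6*x_2 to the remainder.
  leading term 1: no divisor's leading term divides it; move -5 to the remainder.
  remainder -2/3*x_2**4 - 20/9*x_2**3 + 65/18*x_2**2 + 25/6*x_2 - 5 ≠ 0; add k_4 = -2/3*x_2**4 - 20/9*x_2**3 + 65/18*x_2**2 + 25/6*x_2 - 5 to the basis.

The other S-polynomials (S(h_2,k_3), S(h_1,k_4), S(h_2,k_4), S(k_3,k_4)) all reduce to 0 modulo the current basis, so we have a Gröbner basis.
Inter-reduce: drop elements whose leading term is divisible by another's, tail-reduce, and make monic.
Reduced Gröbner basis: {x_1 + 2/3*x_2**3 + 29/9*x_2**2 + 2/9*x_2 - 16/3, x_2**4 + 10/3*x_2**3 - 65/12*x_2**2 - 25/4*x_2 + 15/2}.

Since the reduced bases disagree, the two ideals are not the same.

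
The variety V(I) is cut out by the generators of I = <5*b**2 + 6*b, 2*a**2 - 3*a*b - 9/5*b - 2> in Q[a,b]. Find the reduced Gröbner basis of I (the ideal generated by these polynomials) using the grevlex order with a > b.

f_1 = 5*b**2 + 6*b, LT = b**2.
f_2 = 2*a**2 - 3*a*b - 9/5*b - 2, LT = a**2.

S(f_1,f_2): leading monomials are coprime, so the S-polynomial reduces to 0 (Buchberger's first criterion).
Every S-polynomial of the final basis reduces to 0, so we have a Gröbner basis.

G = {a**2 - 3/2*a*b - 9/10*b - 1, b**2 + 6/5*b}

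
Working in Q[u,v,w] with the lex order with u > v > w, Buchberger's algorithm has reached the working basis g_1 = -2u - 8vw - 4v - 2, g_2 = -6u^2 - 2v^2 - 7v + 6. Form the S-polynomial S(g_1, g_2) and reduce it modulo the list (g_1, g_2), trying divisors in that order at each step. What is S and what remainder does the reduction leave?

S(g_1, g_2) = 4uvw + 2uv + u - 1/3v^2 - 7/6v + 1; remainder on division = -16v^2w^2 - 16v^2w - 13/3v^2 - 8vw - 31/6v.

lcm(LM(g_1), LM(g_2)) = u^2.
S = (lcm/LT(g_1))·g_1 − (lcm/LT(g_2))·g_2 = 4uvw + 2uv + u - 1/3v^2 - 7/6v + 1.
Reduce S modulo (g_1, g_2) in that order:
  leading term uvw: subtract (-2vw)·g_1 from 4uvw + 2uv + u - 1/3v^2 - 7/6v + 1 → 2uv + u - 16v^2w^2 - 8v^2w - 1/3v^2 - 4vw - 7/6v + 1
  leading term uv: subtract (-v)·g_1 from 2uv + u - 16v^2w^2 - 8v^2w - 1/3v^2 - 4vw - 7/6v + 1 → u - 16v^2w^2 - 16v^2w - 13/3v^2 - 4vw - 19/6v + 1
  leading term u: subtract (-1/2)·g_1 from u - 16v^2w^2 - 16v^2w - 13/3v^2 - 4vw - 19/6v + 1 → -16v^2w^2 - 16v^2w - 13/3v^2 - 8vw - 31/6v
  leading term v^2w^2: no divisor's leading term divides it; move -16v^2w^2 to the remainder.
  leading term v^2w: no divisor's leading term divides it; move -16v^2w to the remainder.
  leading term v^2: no divisor's leading term divides it; move -13/3v^2 to the remainder.
  leading term vw: no divisor's leading term divides it; move -8vw to the remainder.
  leading term v: no divisor's leading term divides it; move -31/6v to the remainder.
The remainder -16v^2w^2 - 16v^2w - 13/3v^2 - 8vw - 31/6v is nonzero, so it would be added as the next basis element.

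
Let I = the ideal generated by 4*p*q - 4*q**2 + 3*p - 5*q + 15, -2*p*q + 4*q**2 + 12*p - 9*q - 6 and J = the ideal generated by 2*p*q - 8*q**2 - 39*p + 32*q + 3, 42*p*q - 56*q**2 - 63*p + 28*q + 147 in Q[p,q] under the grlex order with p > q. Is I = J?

Yes, the ideals are equal.

Two ideals are equal iff their reduced Gröbner bases coincide (the reduced basis is unique for a fixed ordering).
Buchberger on the first generating set:
f_1 = 4*p*q - 4*q**2 + 3*p - 5*q + 15, LT = p*q.
f_2 = -2*p*q + 4*q**2 + 12*p - 9*q - 6, LT = p*q.

S(f_1,f_2): lcm = p*q. S = q**2 + 27/4*p - 23/4*q + 3/4.
  reduce S modulo (f_1, f_2):
  remainder q**2 + 27/4*p - 23/4*q + 3/4 ≠ 0; add g_3 = q**2 + 27/4*p - 23/4*q + 3/4 to the basis.

S(f_1,g_3): lcm = p*q**2. S = -q**3 - 27/4*p**2 + 13/2*p*q - 5/4*q**2 - 3/4*p + 15/4*q.
  reduce S modulo (f_1, f_2, g_3):
  remainder -27/4*p**2 - 423/8*p + 57*q - 435/8 ≠ 0; add g_4 = -27/4*p**2 - 423/8*p + 57*q - 435/8 to the basis.

The other S-polynomials (S(f_2,g_3), S(f_1,g_4), S(f_2,g_4), S(g_3,g_4)) all reduce to 0 modulo the current basis, so we have a Gröbner basis.
Inter-reduce: drop elements whose leading term is divisible by another's, tail-reduce, and make monic.
Reduced Gröbner basis: {p**2 + 47/6*p - 76/9*q + 145/18, p*q + 15/2*p - 7*q + 9/2, q**2 + 27/4*p - 23/4*q + 3/4}.

Buchberger on the second generating set:
h_1 = 2*p*q - 8*q**2 - 39*p + 32*q + 3, LT = p*q.
h_2 = 42*p*q - 56*q**2 - 63*p + 28*q + 147, LT = p*q.

S(h_1,h_2): lcm = p*q. S = -8/3*q**2 - 18*p + 46/3*q - 2.
  reduce S modulo (h_1, h_2):
  remainder -8/3*q**2 - 18*p + 46/3*q - 2 ≠ 0; add k_3 = -8/3*q**2 - 18*p + 46/3*q - 2 to the basis.

S(h_1,k_3): lcm = p*q**2. S = -4*q**3 - 27/4*p**2 - 55/4*p*q + 16*q**2 - 3/4*p + 3/2*q.
  reduce S modulo (h_1, h_2, k_3):
  remainder -27/4*p**2 - 423/8*p + 57*q - 435/8 ≠ 0; add k_4 = -27/4*p**2 - 423/8*p + 57*q - 435/8 to the basis.

The other S-polynomials (S(h_2,k_3), S(h_1,k_4), S(h_2,k_4), S(k_3,k_4)) all reduce to 0 modulo the current basis, so we have a Gröbner basis.
Inter-reduce: drop elements whose leading term is divisible by another's, tail-reduce, and make monic.
Reduced Gröbner basis: {p**2 + 47/6*p - 76/9*q + 145/18, p*q + 15/2*p - 7*q + 9/2, q**2 + 27/4*p - 23/4*q + 3/4}.

Same reduced basis, so the two generating sets span the same ideal.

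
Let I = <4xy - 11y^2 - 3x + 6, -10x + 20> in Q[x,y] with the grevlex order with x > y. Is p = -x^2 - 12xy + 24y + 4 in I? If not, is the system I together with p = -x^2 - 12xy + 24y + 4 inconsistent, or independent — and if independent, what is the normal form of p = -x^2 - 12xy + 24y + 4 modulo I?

First compute the reduced Gröbner basis of I by Buchberger's algorithm.
f_1 = 4xy - 11y^2 - 3x + 6, LT = xy.
f_2 = -10x + 20, LT = x.

S(f_1,f_2): lcm = xy. S = -11/4y^2 - 3/4x + 2y + 3/2.
  leading term y^2: no divisor's leading term divides it; move -11/4y^2 to the remainder.
  leading term x: subtract (3/40)·f_2 from -3/4x + 2y + 3/2 → 2y
  leading term y: no divisor's leading term divides it; move 2y to the remainder.
  remainder -11/4y^2 + 2y ≠ 0; add h_3 = -11/4y^2 + 2y to the basis.

The other S-polynomials (S(f_1,h_3), S(f_2,h_3)) all reduce to 0 modulo the current basis, so we have a Gröbner basis.
Inter-reduce: drop elements whose leading term is divisible by another's, tail-reduce, and make monic.
Reduced Gröbner basis: {y^2 - 8/11y, x - 2}.
Label its elements g_1 = y^2 - 8/11y, g_2 = x - 2.

Reduce p = -x^2 - 12xy + 24y + 4 modulo G:
  leading term x^2: subtract (-x)·g_2 from -x^2 - 12xy + 24y + 4 → -12xy - 2x + 24y + 4
  leading term xy: subtract (-12y)·g_2 from -12xy - 2x + 24y + 4 → -2x + 4
  leading term x: subtract (-2)·g_2 from -2x + 4 → 0
  normal form = 0.
Since the normal form is 0, p ∈ I.

Ideal membership is decidable via reduction modulo a Gröbner basis.

-x^2 - 12xy + 24y + 4 lies in I (it reduces to 0).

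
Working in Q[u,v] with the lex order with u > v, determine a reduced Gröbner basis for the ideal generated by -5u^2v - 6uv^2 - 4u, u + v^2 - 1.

G = {u + v^2 - 1, v^5 - 6/5v^4 - 2v^3 + 2/5v^2 + v + 4/5}

Buchberger's algorithm terminates because the ascending chain of leading-term ideals stabilizes.

f_1 = -5u^2v - 6uv^2 - 4u, LT = u^2v.
f_2 = u + v^2 - 1, LT = u.

S(f_1,f_2): lcm = u^2v. S = -uv^3 + 6/5uv^2 + uv + 4/5u.
  leading term uv^3: subtract (-v^3)·f_2 from -uv^3 + 6/5uv^2 + uv + 4/5u → 6/5uv^2 + uv + 4/5u + v^5 - v^3
  leading term uv^2: subtract (6/5v^2)·f_2 from 6/5uv^2 + uv + 4/5u + v^5 - v^3 → uv + 4/5u + v^5 - 6/5v^4 - v^3 + 6/5v^2
  leading term uv: subtract (v)·f_2 from uv + 4/5u + v^5 - 6/5v^4 - v^3 + 6/5v^2 → 4/5u + v^5 - 6/5v^4 - 2v^3 + 6/5v^2 + v
  leading term u: subtract (4/5)·f_2 from 4/5u + v^5 - 6/5v^4 - 2v^3 + 6/5v^2 + v → v^5 - 6/5v^4 - 2v^3 + 2/5v^2 + v + 4/5
  leading term v^5: no divisor's leading term divides it; move v^5 to the remainder.
  leading term v^4: no divisor's leading term divides it; move -6/5v^4 to the remainder.
  leading term v^3: no divisor's leading term divides it; move -2v^3 to the remainder.
  leading term v^2: no divisor's leading term divides it; move 2/5v^2 to the remainder.
  leading term v: no divisor's leading term divides it; move v to the remainder.
  leading term 1: no divisor's leading term divides it; move 4/5 to the remainder.
  remainder v^5 - 6/5v^4 - 2v^3 + 2/5v^2 + v + 4/5 ≠ 0; add g_3 = v^5 - 6/5v^4 - 2v^3 + 2/5v^2 + v + 4/5 to the basis.

The other S-polynomials (S(f_1,g_3), S(f_2,g_3)) all reduce to 0 modulo the current basis, so we have a Gröbner basis.
Inter-reduce: drop elements whose leading term is divisible by another's, tail-reduce, and make monic.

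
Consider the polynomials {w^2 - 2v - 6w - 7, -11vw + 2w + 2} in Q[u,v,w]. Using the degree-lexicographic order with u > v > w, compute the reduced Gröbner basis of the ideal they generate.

G = {v^2 + 73/22v - 1/11w - 1/11, vw - 2/11w - 2/11, w^2 - 2v - 6w - 7}

f_1 = w^2 - 2v - 6w - 7, LT = w^2.
f_2 = -11vw + 2w + 2, LT = vw.

S(f_1,f_2): lcm = vw^2. S = -2v^2 - 6vw + 2/11w^2 - 7v + 2/11w.
  leading term v^2: no divisor's leading term divides it; move -2v^2 to the remainder.
  leading term vw: subtract (6/11)·f_2 from -6vw + 2/11w^2 - 7v + 2/11w → 2/11w^2 - 7v - 10/11w - 12/11
  leading term w^2: subtract (2/11)·f_1 from 2/11w^2 - 7v - 10/11w - 12/11 → -73/11v + 2/11w + 2/11
  leading term v: no divisor's leading term divides it; move -73/11v to the remainder.
  leading term w: no divisor's leading term divides it; move 2/11w to the remainder.
  leading term 1: no divisor's leading term divides it; move 2/11 to the remainder.
  remainder -2v^2 - 73/11v + 2/11w + 2/11 ≠ 0; add g_3 = -2v^2 - 73/11v + 2/11w + 2/11 to the basis.

S(f_1,g_3): leading monomials are coprime, so the S-polynomial reduces to 0 (Buchberger's first criterion).
S(f_2,g_3): lcm = v^2w. S = -7/2vw + 1/11w^2 - 2/11v + 1/11w.
  leading term vw: subtract (7/22)·f_2 from -7/2vw + 1/11w^2 - 2/11v + 1/11w → 1/11w^2 - 2/11v - 6/11w - 7/11
  leading term w^2: subtract (1/11)·f_1 from 1/11w^2 - 2/11v - 6/11w - 7/11 → 0
  remainder 0.

Every S-polynomial of the final basis reduces to 0, so we have a Gröbner basis.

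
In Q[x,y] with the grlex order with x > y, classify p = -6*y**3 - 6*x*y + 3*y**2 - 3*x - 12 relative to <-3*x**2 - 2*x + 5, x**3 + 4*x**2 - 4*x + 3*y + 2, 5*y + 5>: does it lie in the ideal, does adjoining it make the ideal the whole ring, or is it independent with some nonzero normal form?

-6*y**3 - 6*x*y + 3*y**2 - 3*x - 12 lies in I (it reduces to 0).

First compute the reduced Gröbner basis of I by Buchberger's algorithm.
f_1 = -3*x**2 - 2*x + 5, LT = x**2.
f_2 = x**3 + 4*x**2 - 4*x + 3*y + 2, LT = x**3.
f_3 = 5*y + 5, LT = y.

S(f_1,f_2): lcm = x**3. S = -10/3*x**2 + 7/3*x - 3*y - 2.
  leading term x**2: subtract (10/9)·f_1 from -10/3*x**2 + 7/3*x - 3*y - 2 → 41/9*x - 3*y - 68/9
  leading term x: no divisor's leading term divides it; move 41/9*x to the remainder.
  leading term y: subtract (-3/5)·f_3 from -3*y - 68/9 → -41/9
  leading term 1: no divisor's leading term divides it; move -41/9 to the remainder.
  remainder 41/9*x - 41/9 ≠ 0; add h_4 = 41/9*x - 41/9 to the basis.

The other S-polynomials (S(f_1,f_3), S(f_2,f_3), S(f_1,h_4), S(f_2,h_4), S(f_3,h_4)) all reduce to 0 modulo the current basis, so we have a Gröbner basis.
Inter-reduce: drop elements whose leading term is divisible by another's, tail-reduce, and make monic.
Reduced Gröbner basis: {x - 1, y + 1}.
Label its elements g_1 = x - 1, g_2 = y + 1.

Reduce p = -6*y**3 - 6*x*y + 3*y**2 - 3*x - 12 modulo G:
  leading term y**3: subtract (-6*y**2)·g_2 from -6*y**3 - 6*x*y + 3*y**2 - 3*x - 12 → -6*x*y + 9*y**2 - 3*x - 12
  leading term x*y: subtract (-6*y)·g_1 from -6*x*y + 9*y**2 - 3*x - 12 → 9*y**2 - 3*x - 6*y - 12
  leading term y**2: subtract (9*y)·g_2 from 9*y**2 - 3*x - 6*y - 12 → -3*x - 15*y - 12
  leading term x: subtract (-3)·g_1 from -3*x - 15*y - 12 → -15*y - 15
  leading term y: subtract (-15)·g_2 from -15*y - 15 → 0
  normal form = 0.
Since the normal form is 0, p ∈ I.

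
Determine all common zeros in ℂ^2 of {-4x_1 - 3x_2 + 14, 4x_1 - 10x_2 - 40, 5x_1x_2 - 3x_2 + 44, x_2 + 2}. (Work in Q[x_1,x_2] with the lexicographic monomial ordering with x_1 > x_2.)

{(5, -2)}

Compute a lex Gröbner basis by Buchberger's algorithm.
f_1 = -4x_1 - 3x_2 + 14, LT = x_1.
f_2 = 4x_1 - 10x_2 - 40, LT = x_1.
f_3 = 5x_1x_2 - 3x_2 + 44, LT = x_1x_2.
f_4 = x_2 + 2, LT = x_2.

The S-polynomials (S(f_1,f_2), S(f_1,f_3), S(f_1,f_4), S(f_2,f_3), S(f_2,f_4), S(f_3,f_4)) all reduce to 0 modulo the current basis, so we have a Gröbner basis.
Inter-reduce: drop elements whose leading term is divisible by another's, tail-reduce, and make monic.
Reduced Gröbner basis: {x_1 - 5, x_2 + 2}.

Elimination: the polynomial x_2 + 2 lies in the elimination ideal for x_2, so x_2 ∈ {-2}. For each such x_2, the remaining basis elements (now univariate) give the rest of the solution.
  x_2 = -2: the earlier basis element becomes x_1 - 5 = 0, giving x_1 = 5 — point (5, -2).
Each listed point satisfies every original equation (direct substitution).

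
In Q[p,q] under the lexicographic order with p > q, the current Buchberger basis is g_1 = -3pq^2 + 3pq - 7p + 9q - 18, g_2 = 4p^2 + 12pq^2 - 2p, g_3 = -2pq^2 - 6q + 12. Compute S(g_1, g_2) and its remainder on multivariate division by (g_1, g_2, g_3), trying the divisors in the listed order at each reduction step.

S(g_1, g_2) = -p^2q + 7/3p^2 - 3pq^4 + 1/2pq^2 - 3pq + 6p; remainder on division = -3pq + 6p - 9q^3 + 18q^2 + 3/2q - 3.

lcm(LM(g_1), LM(g_2)) = p^2q^2.
S = (lcm/LT(g_1))·g_1 − (lcm/LT(g_2))·g_2 = -p^2q + 7/3p^2 - 3pq^4 + 1/2pq^2 - 3pq + 6p.
Reduce S modulo (g_1, g_2, g_3) in that order:
  leading term p^2q: subtract (-1/4q)·g_2 from -p^2q + 7/3p^2 - 3pq^4 + 1/2pq^2 - 3pq + 6p → 7/3p^2 - 3pq^4 + 3pq^3 + 1/2pq^2 - 7/2pq + 6p
  leading term p^2: subtract (7/12)·g_2 from 7/3p^2 - 3pq^4 + 3pq^3 + 1/2pq^2 - 7/2pq + 6p → -3pq^4 + 3pq^3 - 13/2pq^2 - 7/2pq + 43/6p
  leading term pq^4: subtract (q^2)·g_1 from -3pq^4 + 3pq^3 - 13/2pq^2 - 7/2pq + 43/6p → 1/2pq^2 - 7/2pq + 43/6p - 9q^3 + 18q^2
  leading term pq^2: subtract (-1/6)·g_1 from 1/2pq^2 - 7/2pq + 43/6p - 9q^3 + 18q^2 → -3pq + 6p - 9q^3 + 18q^2 + 3/2q - 3
  leading term pq: no divisor's leading term divides it; move -3pq to the remainder.
  leading term p: no divisor's leading term divides it; move 6p to the remainder.
  leading term q^3: no divisor's leading term divides it; move -9q^3 to the remainder.
  leading term q^2: no divisor's leading term divides it; move 18q^2 to the remainder.
  leading term q: no divisor's leading term divides it; move 3/2q to the remainder.
  leading term 1: no divisor's leading term divides it; move -3 to the remainder.
The remainder -3pq + 6p - 9q^3 + 18q^2 + 3/2q - 3 is nonzero, so it would be added as the next basis element.
An S-polynomial is built so that the two leading terms cancel; whether anything survives reduction is exactly the Gröbner-basis criterion.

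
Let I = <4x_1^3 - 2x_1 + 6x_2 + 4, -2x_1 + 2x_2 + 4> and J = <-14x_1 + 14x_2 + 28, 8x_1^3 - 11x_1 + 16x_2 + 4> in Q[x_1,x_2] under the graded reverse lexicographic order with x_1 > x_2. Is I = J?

No, the ideals differ.

Two ideals are equal iff their reduced Gröbner bases coincide (the reduced basis is unique for a fixed ordering).
Buchberger on the first generating set:
f_1 = 4x_1^3 - 2x_1 + 6x_2 + 4, LT = x_1^3.
f_2 = -2x_1 + 2x_2 + 4, LT = x_1.

S(f_1,f_2): lcm = x_1^3. S = x_1^2x_2 + 2x_1^2 - 1/2x_1 + 3/2x_2 + 1.
  reduce S modulo (f_1, f_2):
  remainder x_2^3 + 6x_2^2 + 13x_2 + 8 ≠ 0; add g_3 = x_2^3 + 6x_2^2 + 13x_2 + 8 to the basis.

The other S-polynomials (S(f_1,g_3), S(f_2,g_3)) all reduce to 0 modulo the current basis, so we have a Gröbner basis.
Inter-reduce: drop elements whose leading term is divisible by another's, tail-reduce, and make monic.
Reduced Gröbner basis: {x_2^3 + 6x_2^2 + 13x_2 + 8, x_1 - x_2 - 2}.

Buchberger on the second generating set:
h_1 = -14x_1 + 14x_2 + 28, LT = x_1.
h_2 = 8x_1^3 - 11x_1 + 16x_2 + 4, LT = x_1^3.

S(h_1,h_2): lcm = x_1^3. S = -x_1^2x_2 - 2x_1^2 + 11/8x_1 - 2x_2 - 1/2.
  reduce S modulo (h_1, h_2):
  remainder -x_2^3 - 6x_2^2 - 101/8x_2 - 23/4 ≠ 0; add k_3 = -x_2^3 - 6x_2^2 - 101/8x_2 - 23/4 to the basis.

The other S-polynomials (S(h_1,k_3), S(h_2,k_3)) all reduce to 0 modulo the current basis, so we have a Gröbner basis.
Inter-reduce: drop elements whose leading term is divisible by another's, tail-reduce, and make monic.
Reduced Gröbner basis: {x_2^3 + 6x_2^2 + 101/8x_2 + 23/4, x_1 - x_2 - 2}.

The bases are distinct; the ideals are different.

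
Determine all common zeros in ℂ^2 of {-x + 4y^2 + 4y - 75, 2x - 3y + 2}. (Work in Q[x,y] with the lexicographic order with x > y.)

{(-127/16, -37/8), (5, 4)}

Compute a lex Gröbner basis by Buchberger's algorithm.
f_1 = -x + 4y^2 + 4y - 75, LT = x.
f_2 = 2x - 3y + 2, LT = x.

S(f_1,f_2): lcm = x. S = -4y^2 - 5/2y + 74.
  reduce S modulo (f_1, f_2):
  remainder -4y^2 - 5/2y + 74 ≠ 0; add h_3 = -4y^2 - 5/2y + 74 to the basis.

The other S-polynomials (S(f_1,h_3), S(f_2,h_3)) all reduce to 0 modulo the current basis, so we have a Gröbner basis.
Inter-reduce: drop elements whose leading term is divisible by another's, tail-reduce, and make monic.
Reduced Gröbner basis: {x - 3/2y + 1, y^2 + 5/8y - 37/2}.

The lex basis is triangular: the last element involves only y. Solving y^2 + 5/8y - 37/2 = 0 gives y ∈ {-37/8, 4}; substituting each value into the earlier elements determines the remaining variables.
  y = -37/8: the earlier basis element becomes x + 127/16 = 0, giving x = -127/16 — point (-127/16, -37/8).
  y = 4: the earlier basis element becomes x - 5 = 0, giving x = 5 — point (5, 4).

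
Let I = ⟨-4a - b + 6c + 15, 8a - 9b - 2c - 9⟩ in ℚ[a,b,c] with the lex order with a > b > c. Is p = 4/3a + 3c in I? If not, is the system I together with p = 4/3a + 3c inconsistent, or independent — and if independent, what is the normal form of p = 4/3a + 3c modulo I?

First compute the reduced Gröbner basis of I by Buchberger's algorithm.
f_1 = -4a - b + 6c + 15, LT = a.
f_2 = 8a - 9b - 2c - 9, LT = a.

S(f_1,f_2): lcm = a. S = 11/8b - 5/4c - 21/8.
  leading term b: no divisor's leading term divides it; move 11/8b to the remainder.
  leading term c: no divisor's leading term divides it; move -5/4c to the remainder.
  leading term 1: no divisor's leading term divides it; move -21/8 to the remainder.
  remainder 11/8b - 5/4c - 21/8 ≠ 0; add h_3 = 11/8b - 5/4c - 21/8 to the basis.

The other S-polynomials (S(f_1,h_3), S(f_2,h_3)) all reduce to 0 modulo the current basis, so we have a Gröbner basis.
Inter-reduce: drop elements whose leading term is divisible by another's, tail-reduce, and make monic.
Reduced Gröbner basis: {a - 14/11c - 36/11, b - 10/11c - 21/11}.
Label its elements g_1 = a - 14/11c - 36/11, g_2 = b - 10/11c - 21/11.

Reduce p = 4/3a + 3c modulo G:
  leading term a: subtract (4/3)·g_1 from 4/3a + 3c → 155/33c + 48/11
  leading term c: no divisor's leading term divides it; move 155/33c to the remainder.
  leading term 1: no divisor's leading term divides it; move 48/11 to the remainder.
  normal form = 155/33c + 48/11.
The normal form is nonzero, so p ∉ I. Since p minus its normal form lies in I, I + (p) = I + (r) where r = 155/33c + 48/11; decide whether this ideal is the whole ring.
Run Buchberger on G together with r (pairs among the g_i already reduce to 0 since G is a Gröbner basis):
g_1 = a - 14/11c - 36/11, LT = a.
g_2 = b - 10/11c - 21/11, LT = b.
r = 155/33c + 48/11, LT = c.

The S-polynomials (S(g_1,g_2), S(g_1,r), S(g_2,r)) all reduce to 0 modulo the current basis, so we have a Gröbner basis.
Inter-reduce: drop elements whose leading term is divisible by another's, tail-reduce, and make monic.
Reduced Gröbner basis: {a - 324/155, b - 33/31, c + 144/155}.
The reduced Gröbner basis of I + (p) is {a - 324/155, b - 33/31, c + 144/155} ≠ {1}, a proper ideal, so the enlarged system stays consistent: p is independent of I, with normal form 155/33c + 48/11.

4/3a + 3c is independent of I; its normal form modulo I is 155/33c + 48/11.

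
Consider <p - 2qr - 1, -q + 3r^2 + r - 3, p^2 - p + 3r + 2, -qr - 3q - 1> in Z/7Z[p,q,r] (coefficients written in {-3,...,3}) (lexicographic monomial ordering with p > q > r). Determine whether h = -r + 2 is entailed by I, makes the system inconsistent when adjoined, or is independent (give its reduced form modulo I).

First compute the reduced Gröbner basis of I by Buchberger's algorithm.
f_1 = p - 2qr - 1, LT = p.
f_2 = -q + 3r^2 + r - 3, LT = q.
f_3 = p^2 - p + 3r + 2, LT = p^2.
f_4 = -qr - 3q - 1, LT = qr.

S(f_1,f_3): lcm = p^2. S = -2pqr - 3r - 2.
  leading term pqr: subtract (-2qr)·f_1 from -2pqr - 3r - 2 → 3q^2r^2 - 2qr - 3r - 2
  leading term q^2r^2: subtract (-3qr^2)·f_2 from 3q^2r^2 - 2qr - 3r - 2 → 2qr^4 + 3qr^3 - 2qr^2 - 2qr - 3r - 2
  leading term qr^4: subtract (-2r^4)·f_2 from 2qr^4 + 3qr^3 - 2qr^2 - 2qr - 3r - 2 → 3qr^3 - 2qr^2 - 2qr - r^6 + 2r^5 + r^4 - 3r - 2
  leading term qr^3: subtract (-3r^3)·f_2 from 3qr^3 - 2qr^2 - 2qr - r^6 + 2r^5 + r^4 - 3r - 2 → -2qr^2 - 2qr - r^6 - 3r^5 - 3r^4 - 2r^3 - 3r - 2
  leading term qr^2: subtract (2r^2)·f_2 from -2qr^2 - 2qr - r^6 - 3r^5 - 3r^4 - 2r^3 - 3r - 2 → -2qr - r^6 - 3r^5 - 2r^4 + 3r^3 - r^2 - 3r - 2
  leading term qr: subtract (2r)·f_2 from -2qr - r^6 - 3r^5 - 2r^4 + 3r^3 - r^2 - 3r - 2 → -r^6 - 3r^5 - 2r^4 - 3r^3 - 3r^2 + 3r - 2
  leading term r^6: no divisor's leading term divides it; move -r^6 to the remainder.
  leading term r^5: no divisor's leading term divides it; move -3r^5 to the remainder.
  leading term r^4: no divisor's leading term divides it; move -2r^4 to the remainder.
  leading term r^3: no divisor's leading term divides it; move -3r^3 to the remainder.
  leading term r^2: no divisor's leading term divides it; move -3r^2 to the remainder.
  leading term r: no divisor's leading term divides it; move 3r to the remainder.
  leading term 1: no divisor's leading term divides it; move -2 to the remainder.
  remainder -r^6 - 3r^5 - 2r^4 - 3r^3 - 3r^2 + 3r - 2 ≠ 0; add k_5 = -r^6 - 3r^5 - 2r^4 - 3r^3 - 3r^2 + 3r - 2 to the basis.

S(f_2,f_4): lcm = qr. S = -3q - 3r^3 - r^2 + 3r - 1.
  leading term q: subtract (3)·f_2 from -3q - 3r^3 - r^2 + 3r - 1 → -3r^3 - 3r^2 + 1
  leading term r^3: no divisor's leading term divides it; move -3r^3 to the remainder.
  leading term r^2: no divisor's leading term divides it; move -3r^2 to the remainder.
  leading term 1: no divisor's leading term divides it; move 1 to the remainder.
  remainder -3r^3 - 3r^2 + 1 ≠ 0; add k_6 = -3r^3 - 3r^2 + 1 to the basis.

S(f_4,k_5): lcm = qr^6. S = -2qr^4 - 3qr^3 - 3qr^2 + 3qr - 2q + r^5.
  leading term qr^4: subtract (2r^4)·f_2 from -2qr^4 - 3qr^3 - 3qr^2 + 3qr - 2q + r^5 → -3qr^3 - 3qr^2 + 3qr - 2q + r^6 - r^5 - r^4
  leading term qr^3: subtract (3r^3)·f_2 from -3qr^3 - 3qr^2 + 3qr - 2q + r^6 - r^5 - r^4 → -3qr^2 + 3qr - 2q + r^6 - 3r^5 + 3r^4 + 2r^3
  leading term qr^2: subtract (3r^2)·f_2 from -3qr^2 + 3qr - 2q + r^6 - 3r^5 + 3r^4 + 2r^3 → 3qr - 2q + r^6 - 3r^5 + r^4 - r^3 + 2r^2
  leading term qr: subtract (-3r)·f_2 from 3qr - 2q + r^6 - 3r^5 + r^4 - r^3 + 2r^2 → -2q + r^6 - 3r^5 + r^4 + r^3 - 2r^2 - 2r
  leading term q: subtract (2)·f_2 from -2q + r^6 - 3r^5 + r^4 + r^3 - 2r^2 - 2r → r^6 - 3r^5 + r^4 + r^3 - r^2 + 3r - 1
  leading term r^6: subtract (-1)·k_5 from r^6 - 3r^5 + r^4 + r^3 - r^2 + 3r - 1 → r^5 - r^4 - 2r^3 + 3r^2 - r - 3
  leading term r^5: subtract (2r^2)·k_6 from r^5 - r^4 - 2r^3 + 3r^2 - r - 3 → -2r^4 - 2r^3 + r^2 - r - 3
  leading term r^4: subtract (3r)·k_6 from -2r^4 - 2r^3 + r^2 - r - 3 → r^2 + 3r - 3
  leading term r^2: no divisor's leading term divides it; move r^2 to the remainder.
  leading term r: no divisor's leading term divides it; move 3r to the remainder.
  leading term 1: no divisor's leading term divides it; move -3 to the remainder.
  remainder r^2 + 3r - 3 ≠ 0; add k_7 = r^2 + 3r - 3 to the basis.

S(k_5,k_6): lcm = r^6. S = 2r^5 + 2r^4 + r^3 + 3r^2 - 3r + 2.
  leading term r^5: subtract (-3r^2)·k_6 from 2r^5 + 2r^4 + r^3 + 3r^2 - 3r + 2 → r^3 - r^2 - 3r + 2
  leading term r^3: subtract (2)·k_6 from r^3 - r^2 - 3r + 2 → -2r^2 - 3r
  leading term r^2: subtract (-2)·k_7 from -2r^2 - 3r → 3r + 1
  leading term r: no divisor's leading term divides it; move 3r to the remainder.
  leading term 1: no divisor's leading term divides it; move 1 to the remainder.
  remainder 3r + 1 ≠ 0; add k_8 = 3r + 1 to the basis.

The other S-polynomials (S(f_1,f_2), S(f_1,f_4), S(f_2,f_3), S(f_3,f_4), S(f_1,k_5), S(f_2,k_5), S(f_3,k_5), S(f_1,k_6), S(f_2,k_6), S(f_3,k_6), S(f_4,k_6), S(f_1,k_7), S(f_2,k_7), S(f_3,k_7), S(f_4,k_7), S(k_5,k_7), S(k_6,k_7), S(f_1,k_8), S(f_2,k_8), S(f_3,k_8), S(f_4,k_8), S(k_5,k_8), S(k_6,k_8), S(k_7,k_8)) all reduce to 0 modulo the current basis, so we have a Gröbner basis.
Inter-reduce: drop elements whose leading term is divisible by another's, tail-reduce, and make monic.
Reduced Gröbner basis: {p - 3, q + 3, r - 2}.
Label its elements g_1 = p - 3, g_2 = q + 3, g_3 = r - 2.

Reduce h = -r + 2 modulo G:
  leading term r: subtract (-1)·g_3 from -r + 2 → 0
  normal form = 0.
Since the normal form is 0, h ∈ I.

Ideal membership is decidable via reduction modulo a Gröbner basis.

-r + 2 lies in I (it reduces to 0).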